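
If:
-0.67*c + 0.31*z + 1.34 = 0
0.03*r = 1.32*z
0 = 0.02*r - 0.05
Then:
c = 2.03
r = 2.50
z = 0.06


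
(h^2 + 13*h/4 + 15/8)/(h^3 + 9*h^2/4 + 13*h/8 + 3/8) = (2*h + 5)/(2*h^2 + 3*h + 1)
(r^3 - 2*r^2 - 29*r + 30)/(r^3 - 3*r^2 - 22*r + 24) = (r + 5)/(r + 4)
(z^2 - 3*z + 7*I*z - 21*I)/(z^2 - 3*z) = (z + 7*I)/z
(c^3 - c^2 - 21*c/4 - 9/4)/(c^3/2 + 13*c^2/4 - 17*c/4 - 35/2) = (4*c^3 - 4*c^2 - 21*c - 9)/(2*c^3 + 13*c^2 - 17*c - 70)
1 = 1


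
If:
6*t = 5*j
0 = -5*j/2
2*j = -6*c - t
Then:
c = 0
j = 0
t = 0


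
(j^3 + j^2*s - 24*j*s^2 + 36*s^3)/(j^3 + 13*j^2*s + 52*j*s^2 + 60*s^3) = (j^2 - 5*j*s + 6*s^2)/(j^2 + 7*j*s + 10*s^2)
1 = 1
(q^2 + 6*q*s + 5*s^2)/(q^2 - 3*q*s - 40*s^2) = (q + s)/(q - 8*s)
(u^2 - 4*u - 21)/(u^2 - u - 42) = (u + 3)/(u + 6)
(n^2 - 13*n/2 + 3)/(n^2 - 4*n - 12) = (n - 1/2)/(n + 2)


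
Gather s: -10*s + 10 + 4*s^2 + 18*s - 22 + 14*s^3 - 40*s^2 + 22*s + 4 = 14*s^3 - 36*s^2 + 30*s - 8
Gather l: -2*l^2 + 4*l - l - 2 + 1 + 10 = -2*l^2 + 3*l + 9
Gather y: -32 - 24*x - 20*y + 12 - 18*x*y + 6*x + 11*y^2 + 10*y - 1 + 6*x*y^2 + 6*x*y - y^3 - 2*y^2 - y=-18*x - y^3 + y^2*(6*x + 9) + y*(-12*x - 11) - 21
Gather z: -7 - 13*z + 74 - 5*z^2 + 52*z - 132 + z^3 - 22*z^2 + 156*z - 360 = z^3 - 27*z^2 + 195*z - 425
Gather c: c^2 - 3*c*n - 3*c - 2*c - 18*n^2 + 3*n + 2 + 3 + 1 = c^2 + c*(-3*n - 5) - 18*n^2 + 3*n + 6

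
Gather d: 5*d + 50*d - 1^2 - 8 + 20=55*d + 11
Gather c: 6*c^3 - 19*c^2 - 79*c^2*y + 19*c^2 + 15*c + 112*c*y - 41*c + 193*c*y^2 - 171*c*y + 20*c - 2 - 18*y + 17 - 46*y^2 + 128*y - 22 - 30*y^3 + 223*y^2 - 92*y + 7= 6*c^3 - 79*c^2*y + c*(193*y^2 - 59*y - 6) - 30*y^3 + 177*y^2 + 18*y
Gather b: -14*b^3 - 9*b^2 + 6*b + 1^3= -14*b^3 - 9*b^2 + 6*b + 1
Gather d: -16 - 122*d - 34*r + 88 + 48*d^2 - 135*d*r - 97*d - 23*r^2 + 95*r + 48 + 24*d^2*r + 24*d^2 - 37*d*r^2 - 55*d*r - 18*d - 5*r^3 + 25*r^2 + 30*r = d^2*(24*r + 72) + d*(-37*r^2 - 190*r - 237) - 5*r^3 + 2*r^2 + 91*r + 120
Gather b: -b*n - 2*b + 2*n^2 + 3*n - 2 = b*(-n - 2) + 2*n^2 + 3*n - 2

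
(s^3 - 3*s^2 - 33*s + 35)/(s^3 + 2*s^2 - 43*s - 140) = (s - 1)/(s + 4)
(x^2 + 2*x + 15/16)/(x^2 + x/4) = (16*x^2 + 32*x + 15)/(4*x*(4*x + 1))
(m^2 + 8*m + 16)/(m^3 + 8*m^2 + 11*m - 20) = (m + 4)/(m^2 + 4*m - 5)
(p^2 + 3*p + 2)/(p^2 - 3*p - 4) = (p + 2)/(p - 4)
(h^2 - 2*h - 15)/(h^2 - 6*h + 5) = (h + 3)/(h - 1)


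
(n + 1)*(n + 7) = n^2 + 8*n + 7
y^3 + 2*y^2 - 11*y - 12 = (y - 3)*(y + 1)*(y + 4)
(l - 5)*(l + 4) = l^2 - l - 20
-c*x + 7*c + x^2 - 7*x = (-c + x)*(x - 7)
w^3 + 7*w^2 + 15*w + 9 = (w + 1)*(w + 3)^2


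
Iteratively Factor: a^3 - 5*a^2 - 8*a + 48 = (a - 4)*(a^2 - a - 12) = (a - 4)*(a + 3)*(a - 4)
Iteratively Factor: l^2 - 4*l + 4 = (l - 2)*(l - 2)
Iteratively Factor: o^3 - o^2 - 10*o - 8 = (o + 1)*(o^2 - 2*o - 8) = (o - 4)*(o + 1)*(o + 2)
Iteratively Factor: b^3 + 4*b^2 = (b)*(b^2 + 4*b) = b^2*(b + 4)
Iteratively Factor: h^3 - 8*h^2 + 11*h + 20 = (h - 4)*(h^2 - 4*h - 5) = (h - 4)*(h + 1)*(h - 5)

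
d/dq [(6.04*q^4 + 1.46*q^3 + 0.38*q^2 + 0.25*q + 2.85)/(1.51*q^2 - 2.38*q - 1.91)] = (18.2408*q^5 - 40.921*q^4 - 53.0952*q^3 - 9.6477*q^2 - 10.0586*q + 6.3055)/(2.2801*q^4 - 7.1876*q^3 - 0.103800000000001*q^2 + 9.0916*q + 3.6481)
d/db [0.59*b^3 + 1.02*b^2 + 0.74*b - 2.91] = 1.77*b^2 + 2.04*b + 0.74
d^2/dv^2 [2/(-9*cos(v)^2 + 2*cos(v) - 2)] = (-648*sin(v)^4 + 188*sin(v)^2 - 143*cos(v) + 27*cos(3*v) + 404)/(9*sin(v)^2 + 2*cos(v) - 11)^3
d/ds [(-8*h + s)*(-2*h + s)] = -10*h + 2*s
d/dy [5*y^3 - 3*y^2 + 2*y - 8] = 15*y^2 - 6*y + 2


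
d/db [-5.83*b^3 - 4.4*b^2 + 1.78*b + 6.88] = -17.49*b^2 - 8.8*b + 1.78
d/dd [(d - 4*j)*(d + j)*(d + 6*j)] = 3*d^2 + 6*d*j - 22*j^2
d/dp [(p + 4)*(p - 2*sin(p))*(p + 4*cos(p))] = -(p + 4)*(p - 2*sin(p))*(4*sin(p) - 1) - (p + 4)*(p + 4*cos(p))*(2*cos(p) - 1) + (p - 2*sin(p))*(p + 4*cos(p))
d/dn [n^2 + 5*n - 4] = 2*n + 5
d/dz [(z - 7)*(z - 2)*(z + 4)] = 3*z^2 - 10*z - 22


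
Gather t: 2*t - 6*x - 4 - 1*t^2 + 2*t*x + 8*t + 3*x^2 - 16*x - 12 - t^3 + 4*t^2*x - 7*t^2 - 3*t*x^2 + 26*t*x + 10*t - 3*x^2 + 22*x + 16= -t^3 + t^2*(4*x - 8) + t*(-3*x^2 + 28*x + 20)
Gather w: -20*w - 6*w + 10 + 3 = 13 - 26*w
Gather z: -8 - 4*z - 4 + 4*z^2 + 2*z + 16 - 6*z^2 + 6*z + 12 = -2*z^2 + 4*z + 16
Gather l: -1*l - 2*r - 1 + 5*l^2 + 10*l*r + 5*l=5*l^2 + l*(10*r + 4) - 2*r - 1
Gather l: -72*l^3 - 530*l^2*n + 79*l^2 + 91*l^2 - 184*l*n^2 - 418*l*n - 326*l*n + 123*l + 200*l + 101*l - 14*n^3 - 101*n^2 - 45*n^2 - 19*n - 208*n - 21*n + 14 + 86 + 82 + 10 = -72*l^3 + l^2*(170 - 530*n) + l*(-184*n^2 - 744*n + 424) - 14*n^3 - 146*n^2 - 248*n + 192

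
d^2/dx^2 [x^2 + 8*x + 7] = 2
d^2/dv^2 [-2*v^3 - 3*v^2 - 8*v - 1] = -12*v - 6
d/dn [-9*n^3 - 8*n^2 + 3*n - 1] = -27*n^2 - 16*n + 3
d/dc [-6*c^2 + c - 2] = 1 - 12*c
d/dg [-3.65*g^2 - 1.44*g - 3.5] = -7.3*g - 1.44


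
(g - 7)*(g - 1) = g^2 - 8*g + 7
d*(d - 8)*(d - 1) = d^3 - 9*d^2 + 8*d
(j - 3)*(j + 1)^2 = j^3 - j^2 - 5*j - 3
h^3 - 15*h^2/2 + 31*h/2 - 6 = (h - 4)*(h - 3)*(h - 1/2)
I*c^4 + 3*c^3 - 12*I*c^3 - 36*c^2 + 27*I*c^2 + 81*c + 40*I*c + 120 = (c - 8)*(c - 5)*(c - 3*I)*(I*c + I)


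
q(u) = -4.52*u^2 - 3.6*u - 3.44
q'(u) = -9.04*u - 3.6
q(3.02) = -55.54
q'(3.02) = -30.90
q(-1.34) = -6.73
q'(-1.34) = 8.51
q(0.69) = -8.08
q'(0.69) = -9.84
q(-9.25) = -356.88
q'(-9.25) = 80.02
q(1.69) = -22.43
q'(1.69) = -18.88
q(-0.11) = -3.10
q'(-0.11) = -2.61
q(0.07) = -3.71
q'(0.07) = -4.23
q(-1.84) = -12.12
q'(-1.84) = 13.03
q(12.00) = -697.52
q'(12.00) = -112.08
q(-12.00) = -611.12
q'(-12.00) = 104.88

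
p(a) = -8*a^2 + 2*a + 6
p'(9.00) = -142.00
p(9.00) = -624.00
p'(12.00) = -190.00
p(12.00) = -1122.00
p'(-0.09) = 3.44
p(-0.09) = 5.76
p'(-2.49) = 41.84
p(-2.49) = -48.58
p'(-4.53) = 74.48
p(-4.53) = -167.23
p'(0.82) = -11.12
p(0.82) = 2.26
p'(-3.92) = 64.72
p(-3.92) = -124.77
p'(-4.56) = 74.96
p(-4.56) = -169.47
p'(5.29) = -82.64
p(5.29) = -207.29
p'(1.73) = -25.68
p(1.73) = -14.48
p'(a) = 2 - 16*a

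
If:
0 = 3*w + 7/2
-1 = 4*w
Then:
No Solution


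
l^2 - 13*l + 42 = (l - 7)*(l - 6)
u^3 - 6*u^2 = u^2*(u - 6)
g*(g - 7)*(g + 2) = g^3 - 5*g^2 - 14*g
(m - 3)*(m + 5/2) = m^2 - m/2 - 15/2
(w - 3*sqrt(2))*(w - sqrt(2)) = w^2 - 4*sqrt(2)*w + 6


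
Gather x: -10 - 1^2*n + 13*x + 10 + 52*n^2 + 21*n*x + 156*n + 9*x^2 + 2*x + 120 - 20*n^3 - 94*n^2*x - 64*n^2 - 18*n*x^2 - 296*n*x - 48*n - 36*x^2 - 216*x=-20*n^3 - 12*n^2 + 107*n + x^2*(-18*n - 27) + x*(-94*n^2 - 275*n - 201) + 120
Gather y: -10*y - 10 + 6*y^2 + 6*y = 6*y^2 - 4*y - 10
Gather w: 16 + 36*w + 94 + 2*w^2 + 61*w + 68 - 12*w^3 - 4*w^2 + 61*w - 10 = -12*w^3 - 2*w^2 + 158*w + 168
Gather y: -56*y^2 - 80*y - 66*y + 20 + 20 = -56*y^2 - 146*y + 40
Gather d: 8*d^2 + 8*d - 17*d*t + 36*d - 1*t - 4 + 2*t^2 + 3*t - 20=8*d^2 + d*(44 - 17*t) + 2*t^2 + 2*t - 24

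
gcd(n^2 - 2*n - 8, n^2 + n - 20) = n - 4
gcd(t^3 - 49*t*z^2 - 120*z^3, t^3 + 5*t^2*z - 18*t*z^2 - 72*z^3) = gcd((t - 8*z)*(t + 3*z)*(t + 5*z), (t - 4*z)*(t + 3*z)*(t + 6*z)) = t + 3*z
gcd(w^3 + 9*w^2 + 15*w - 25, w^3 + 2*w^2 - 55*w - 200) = w^2 + 10*w + 25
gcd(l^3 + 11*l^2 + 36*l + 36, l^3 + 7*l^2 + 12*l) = l + 3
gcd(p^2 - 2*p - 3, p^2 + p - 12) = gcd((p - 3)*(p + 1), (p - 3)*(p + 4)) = p - 3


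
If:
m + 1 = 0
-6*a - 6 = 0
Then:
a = -1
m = -1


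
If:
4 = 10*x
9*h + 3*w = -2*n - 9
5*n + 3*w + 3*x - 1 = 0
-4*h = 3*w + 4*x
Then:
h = -199/165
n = -113/165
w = 532/495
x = 2/5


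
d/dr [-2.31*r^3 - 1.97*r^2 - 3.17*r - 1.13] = -6.93*r^2 - 3.94*r - 3.17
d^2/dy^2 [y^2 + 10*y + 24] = 2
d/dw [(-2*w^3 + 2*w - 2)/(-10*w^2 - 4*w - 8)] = (5*w^4 + 4*w^3 + 17*w^2 - 10*w - 6)/(25*w^4 + 20*w^3 + 44*w^2 + 16*w + 16)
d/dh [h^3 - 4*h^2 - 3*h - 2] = 3*h^2 - 8*h - 3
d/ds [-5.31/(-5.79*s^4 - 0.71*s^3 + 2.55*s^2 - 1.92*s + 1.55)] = (-122.9796*s^3 - 11.3103*s^2 + 27.081*s - 10.1952)/(5.79*s^4 + 0.71*s^3 - 2.55*s^2 + 1.92*s - 1.55)^2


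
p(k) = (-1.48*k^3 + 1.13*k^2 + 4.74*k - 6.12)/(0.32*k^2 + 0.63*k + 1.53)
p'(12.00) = -4.61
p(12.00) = -42.49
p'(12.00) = -4.61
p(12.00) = -42.49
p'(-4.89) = -6.97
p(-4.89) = 27.99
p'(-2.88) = -10.90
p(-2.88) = 10.53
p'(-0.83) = 0.39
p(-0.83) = -6.87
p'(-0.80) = 0.73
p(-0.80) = -6.85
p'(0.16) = 4.50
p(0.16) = -3.26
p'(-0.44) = 3.78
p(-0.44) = -5.98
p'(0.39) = 3.82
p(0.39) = -2.30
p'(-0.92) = -0.67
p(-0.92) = -6.86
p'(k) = (-0.64*k - 0.63)*(-1.48*k^3 + 1.13*k^2 + 4.74*k - 6.12)/(0.32*k^2 + 0.63*k + 1.53)^2 + (-4.44*k^2 + 2.26*k + 4.74)/(0.32*k^2 + 0.63*k + 1.53)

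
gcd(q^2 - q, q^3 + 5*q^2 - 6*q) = q^2 - q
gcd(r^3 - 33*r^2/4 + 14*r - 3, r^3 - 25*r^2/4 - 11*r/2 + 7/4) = r - 1/4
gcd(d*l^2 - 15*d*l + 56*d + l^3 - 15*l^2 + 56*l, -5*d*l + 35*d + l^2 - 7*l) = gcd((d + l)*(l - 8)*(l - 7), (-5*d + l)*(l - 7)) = l - 7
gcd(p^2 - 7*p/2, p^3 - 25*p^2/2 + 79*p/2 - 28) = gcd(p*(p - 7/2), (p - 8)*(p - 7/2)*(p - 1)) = p - 7/2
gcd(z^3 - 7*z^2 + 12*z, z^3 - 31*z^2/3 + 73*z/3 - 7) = z - 3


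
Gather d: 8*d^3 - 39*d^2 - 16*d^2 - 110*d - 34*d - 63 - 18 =8*d^3 - 55*d^2 - 144*d - 81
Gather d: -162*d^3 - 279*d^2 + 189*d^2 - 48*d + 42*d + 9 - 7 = -162*d^3 - 90*d^2 - 6*d + 2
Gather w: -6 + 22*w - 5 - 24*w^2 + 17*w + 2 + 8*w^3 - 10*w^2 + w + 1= 8*w^3 - 34*w^2 + 40*w - 8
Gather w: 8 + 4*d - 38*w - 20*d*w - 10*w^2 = 4*d - 10*w^2 + w*(-20*d - 38) + 8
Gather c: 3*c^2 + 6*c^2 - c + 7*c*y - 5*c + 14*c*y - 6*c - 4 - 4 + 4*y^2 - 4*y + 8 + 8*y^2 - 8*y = 9*c^2 + c*(21*y - 12) + 12*y^2 - 12*y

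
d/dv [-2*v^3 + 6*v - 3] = 6 - 6*v^2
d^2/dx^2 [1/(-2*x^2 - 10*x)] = (x*(x + 5) - (2*x + 5)^2)/(x^3*(x + 5)^3)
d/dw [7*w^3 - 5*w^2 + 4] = w*(21*w - 10)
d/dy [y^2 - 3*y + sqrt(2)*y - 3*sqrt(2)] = 2*y - 3 + sqrt(2)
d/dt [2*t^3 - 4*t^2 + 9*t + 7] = 6*t^2 - 8*t + 9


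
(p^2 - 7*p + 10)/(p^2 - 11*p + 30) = (p - 2)/(p - 6)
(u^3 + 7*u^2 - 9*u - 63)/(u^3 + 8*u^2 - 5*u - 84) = (u + 3)/(u + 4)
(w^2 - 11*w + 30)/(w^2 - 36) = (w - 5)/(w + 6)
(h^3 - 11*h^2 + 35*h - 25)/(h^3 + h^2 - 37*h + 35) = (h - 5)/(h + 7)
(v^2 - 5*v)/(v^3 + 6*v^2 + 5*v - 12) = v*(v - 5)/(v^3 + 6*v^2 + 5*v - 12)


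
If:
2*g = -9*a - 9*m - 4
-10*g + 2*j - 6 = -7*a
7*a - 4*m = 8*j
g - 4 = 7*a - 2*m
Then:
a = -1832/2973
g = -1172/991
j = -2249/2973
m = 1292/2973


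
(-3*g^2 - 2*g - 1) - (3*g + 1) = -3*g^2 - 5*g - 2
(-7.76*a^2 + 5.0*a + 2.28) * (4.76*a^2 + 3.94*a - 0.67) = -36.9376*a^4 - 6.7744*a^3 + 35.752*a^2 + 5.6332*a - 1.5276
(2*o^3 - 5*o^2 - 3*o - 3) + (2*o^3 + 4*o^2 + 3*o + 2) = 4*o^3 - o^2 - 1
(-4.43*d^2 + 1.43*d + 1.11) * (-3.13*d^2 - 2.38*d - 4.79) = 13.8659*d^4 + 6.0675*d^3 + 14.342*d^2 - 9.4915*d - 5.3169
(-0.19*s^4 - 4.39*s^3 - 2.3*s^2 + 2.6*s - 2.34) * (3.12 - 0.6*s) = 0.114*s^5 + 2.0412*s^4 - 12.3168*s^3 - 8.736*s^2 + 9.516*s - 7.3008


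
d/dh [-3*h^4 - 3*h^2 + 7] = -12*h^3 - 6*h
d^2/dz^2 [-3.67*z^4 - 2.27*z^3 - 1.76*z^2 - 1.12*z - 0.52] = -44.04*z^2 - 13.62*z - 3.52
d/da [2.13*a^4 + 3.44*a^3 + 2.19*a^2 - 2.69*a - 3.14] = 8.52*a^3 + 10.32*a^2 + 4.38*a - 2.69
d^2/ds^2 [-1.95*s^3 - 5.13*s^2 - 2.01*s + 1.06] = -11.7*s - 10.26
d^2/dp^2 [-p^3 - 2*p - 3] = -6*p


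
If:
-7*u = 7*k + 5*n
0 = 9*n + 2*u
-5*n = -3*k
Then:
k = 0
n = 0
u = 0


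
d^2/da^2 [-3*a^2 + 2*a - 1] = -6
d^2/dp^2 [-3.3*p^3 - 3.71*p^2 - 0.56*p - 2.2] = -19.8*p - 7.42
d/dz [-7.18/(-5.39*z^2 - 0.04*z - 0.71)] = (-77.4004*z - 0.2872)/(5.39*z^2 + 0.04*z + 0.71)^2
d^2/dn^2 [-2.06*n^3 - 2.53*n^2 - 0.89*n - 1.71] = -12.36*n - 5.06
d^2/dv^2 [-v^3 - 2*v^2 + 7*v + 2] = -6*v - 4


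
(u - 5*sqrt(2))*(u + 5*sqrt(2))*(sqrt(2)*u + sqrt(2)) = sqrt(2)*u^3 + sqrt(2)*u^2 - 50*sqrt(2)*u - 50*sqrt(2)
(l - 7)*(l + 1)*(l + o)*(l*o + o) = l^4*o + l^3*o^2 - 5*l^3*o - 5*l^2*o^2 - 13*l^2*o - 13*l*o^2 - 7*l*o - 7*o^2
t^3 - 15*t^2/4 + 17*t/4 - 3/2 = (t - 2)*(t - 1)*(t - 3/4)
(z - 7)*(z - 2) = z^2 - 9*z + 14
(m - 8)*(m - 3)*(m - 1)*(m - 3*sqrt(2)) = m^4 - 12*m^3 - 3*sqrt(2)*m^3 + 35*m^2 + 36*sqrt(2)*m^2 - 105*sqrt(2)*m - 24*m + 72*sqrt(2)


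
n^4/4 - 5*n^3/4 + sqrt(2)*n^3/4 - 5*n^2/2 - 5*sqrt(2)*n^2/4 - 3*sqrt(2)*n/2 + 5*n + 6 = (n/2 + 1/2)*(n/2 + sqrt(2))*(n - 6)*(n - sqrt(2))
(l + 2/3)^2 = l^2 + 4*l/3 + 4/9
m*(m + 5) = m^2 + 5*m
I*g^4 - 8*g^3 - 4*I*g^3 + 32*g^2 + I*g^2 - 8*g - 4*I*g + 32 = (g - 4)*(g + I)*(g + 8*I)*(I*g + 1)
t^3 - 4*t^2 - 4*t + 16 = (t - 4)*(t - 2)*(t + 2)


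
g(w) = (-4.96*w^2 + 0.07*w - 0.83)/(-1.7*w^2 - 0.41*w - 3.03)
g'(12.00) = 0.01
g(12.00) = 2.83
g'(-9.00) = -0.00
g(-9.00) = 2.94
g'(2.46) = 0.39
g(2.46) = 2.14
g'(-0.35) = -1.03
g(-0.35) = 0.47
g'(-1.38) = -1.05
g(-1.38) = 1.82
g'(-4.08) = -0.09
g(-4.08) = 2.82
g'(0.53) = 1.04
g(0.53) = 0.59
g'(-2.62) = -0.31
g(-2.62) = 2.57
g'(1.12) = 1.03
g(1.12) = 1.24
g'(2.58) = 0.35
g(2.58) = 2.19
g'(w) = (0.07 - 9.92*w)/(-1.7*w^2 - 0.41*w - 3.03) + (3.4*w + 0.41)*(-4.96*w^2 + 0.07*w - 0.83)/(-1.7*w^2 - 0.41*w - 3.03)^2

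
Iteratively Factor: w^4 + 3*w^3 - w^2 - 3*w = (w + 3)*(w^3 - w) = w*(w + 3)*(w^2 - 1) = w*(w - 1)*(w + 3)*(w + 1)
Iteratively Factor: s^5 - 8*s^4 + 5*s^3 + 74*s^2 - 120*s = (s)*(s^4 - 8*s^3 + 5*s^2 + 74*s - 120) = s*(s + 3)*(s^3 - 11*s^2 + 38*s - 40) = s*(s - 2)*(s + 3)*(s^2 - 9*s + 20) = s*(s - 5)*(s - 2)*(s + 3)*(s - 4)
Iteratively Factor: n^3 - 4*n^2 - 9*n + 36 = (n + 3)*(n^2 - 7*n + 12) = (n - 4)*(n + 3)*(n - 3)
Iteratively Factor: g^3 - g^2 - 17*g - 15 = (g + 3)*(g^2 - 4*g - 5) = (g - 5)*(g + 3)*(g + 1)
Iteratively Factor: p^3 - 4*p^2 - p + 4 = (p - 1)*(p^2 - 3*p - 4) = (p - 4)*(p - 1)*(p + 1)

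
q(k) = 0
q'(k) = 0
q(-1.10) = 0.00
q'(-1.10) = 0.00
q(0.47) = 0.00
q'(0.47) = 0.00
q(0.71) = 0.00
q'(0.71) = 0.00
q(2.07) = 0.00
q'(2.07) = 0.00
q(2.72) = 0.00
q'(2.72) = 0.00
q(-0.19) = 0.00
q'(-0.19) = 0.00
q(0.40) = 0.00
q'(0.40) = 0.00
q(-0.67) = 0.00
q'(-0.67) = 0.00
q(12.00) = 0.00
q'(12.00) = 0.00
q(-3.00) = 0.00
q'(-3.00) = 0.00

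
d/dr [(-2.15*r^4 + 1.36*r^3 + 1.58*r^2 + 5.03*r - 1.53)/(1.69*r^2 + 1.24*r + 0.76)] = (-7.267*r^5 - 5.6996*r^4 - 3.1632*r^3 - 3.4407*r^2 + 7.573*r + 5.72)/(2.8561*r^4 + 4.1912*r^3 + 4.1064*r^2 + 1.8848*r + 0.5776)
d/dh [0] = 0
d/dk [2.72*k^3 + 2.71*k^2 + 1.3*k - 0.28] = 8.16*k^2 + 5.42*k + 1.3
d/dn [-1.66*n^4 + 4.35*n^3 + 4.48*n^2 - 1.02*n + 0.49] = -6.64*n^3 + 13.05*n^2 + 8.96*n - 1.02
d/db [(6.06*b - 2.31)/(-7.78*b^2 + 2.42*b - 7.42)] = (47.1468*b^2 - 35.9436*b - 39.375)/(60.5284*b^4 - 37.6552*b^3 + 121.3116*b^2 - 35.9128*b + 55.0564)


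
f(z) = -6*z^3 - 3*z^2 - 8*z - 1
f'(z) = -18*z^2 - 6*z - 8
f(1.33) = -31.06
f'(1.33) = -47.82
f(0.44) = -5.61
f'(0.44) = -14.12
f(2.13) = -89.63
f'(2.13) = -102.44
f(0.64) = -8.92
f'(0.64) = -19.21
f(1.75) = -56.34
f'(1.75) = -73.62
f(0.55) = -7.31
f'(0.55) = -16.74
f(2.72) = -165.70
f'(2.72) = -157.49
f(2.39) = -119.17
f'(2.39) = -125.16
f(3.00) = -214.00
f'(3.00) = -188.00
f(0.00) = -1.00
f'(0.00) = -8.00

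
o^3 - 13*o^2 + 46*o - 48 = (o - 8)*(o - 3)*(o - 2)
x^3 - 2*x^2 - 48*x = x*(x - 8)*(x + 6)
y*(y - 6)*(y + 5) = y^3 - y^2 - 30*y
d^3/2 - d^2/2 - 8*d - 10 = (d/2 + 1)*(d - 5)*(d + 2)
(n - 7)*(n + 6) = n^2 - n - 42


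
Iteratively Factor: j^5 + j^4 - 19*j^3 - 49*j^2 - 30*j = (j - 5)*(j^4 + 6*j^3 + 11*j^2 + 6*j) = (j - 5)*(j + 2)*(j^3 + 4*j^2 + 3*j) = (j - 5)*(j + 2)*(j + 3)*(j^2 + j) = j*(j - 5)*(j + 2)*(j + 3)*(j + 1)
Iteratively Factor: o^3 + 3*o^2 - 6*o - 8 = (o + 4)*(o^2 - o - 2) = (o + 1)*(o + 4)*(o - 2)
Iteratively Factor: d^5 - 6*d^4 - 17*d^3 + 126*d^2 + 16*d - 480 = (d + 4)*(d^4 - 10*d^3 + 23*d^2 + 34*d - 120) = (d - 4)*(d + 4)*(d^3 - 6*d^2 - d + 30) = (d - 5)*(d - 4)*(d + 4)*(d^2 - d - 6) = (d - 5)*(d - 4)*(d - 3)*(d + 4)*(d + 2)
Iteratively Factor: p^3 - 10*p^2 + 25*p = (p - 5)*(p^2 - 5*p) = p*(p - 5)*(p - 5)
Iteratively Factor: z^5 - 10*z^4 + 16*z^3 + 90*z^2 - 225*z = (z + 3)*(z^4 - 13*z^3 + 55*z^2 - 75*z) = (z - 5)*(z + 3)*(z^3 - 8*z^2 + 15*z) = z*(z - 5)*(z + 3)*(z^2 - 8*z + 15) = z*(z - 5)^2*(z + 3)*(z - 3)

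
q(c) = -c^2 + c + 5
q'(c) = 1 - 2*c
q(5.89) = -23.80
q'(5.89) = -10.78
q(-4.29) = -17.69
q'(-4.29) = 9.58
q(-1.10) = 2.69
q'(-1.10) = 3.20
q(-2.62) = -4.48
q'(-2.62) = 6.24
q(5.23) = -17.12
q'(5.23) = -9.46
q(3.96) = -6.72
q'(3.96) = -6.92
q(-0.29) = 4.63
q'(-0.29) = 1.58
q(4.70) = -12.39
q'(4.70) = -8.40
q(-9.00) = -85.00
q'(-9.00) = 19.00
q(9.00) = -67.00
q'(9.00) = -17.00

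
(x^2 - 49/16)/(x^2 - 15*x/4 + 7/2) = (x + 7/4)/(x - 2)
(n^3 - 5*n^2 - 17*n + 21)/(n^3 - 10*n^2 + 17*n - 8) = (n^2 - 4*n - 21)/(n^2 - 9*n + 8)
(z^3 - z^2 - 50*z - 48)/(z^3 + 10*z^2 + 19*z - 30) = (z^2 - 7*z - 8)/(z^2 + 4*z - 5)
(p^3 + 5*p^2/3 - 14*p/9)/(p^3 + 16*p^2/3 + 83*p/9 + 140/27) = 3*p*(3*p - 2)/(9*p^2 + 27*p + 20)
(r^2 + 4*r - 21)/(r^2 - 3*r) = (r + 7)/r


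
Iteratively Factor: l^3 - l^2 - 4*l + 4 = (l - 1)*(l^2 - 4) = (l - 2)*(l - 1)*(l + 2)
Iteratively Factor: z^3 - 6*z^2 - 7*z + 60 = (z - 5)*(z^2 - z - 12) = (z - 5)*(z + 3)*(z - 4)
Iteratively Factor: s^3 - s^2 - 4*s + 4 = (s - 2)*(s^2 + s - 2) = (s - 2)*(s + 2)*(s - 1)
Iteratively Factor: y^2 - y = (y - 1)*(y)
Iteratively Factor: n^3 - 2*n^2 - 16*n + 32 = (n - 4)*(n^2 + 2*n - 8) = (n - 4)*(n - 2)*(n + 4)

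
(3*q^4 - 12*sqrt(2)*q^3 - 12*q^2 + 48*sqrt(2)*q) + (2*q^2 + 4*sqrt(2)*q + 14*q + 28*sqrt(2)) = 3*q^4 - 12*sqrt(2)*q^3 - 10*q^2 + 14*q + 52*sqrt(2)*q + 28*sqrt(2)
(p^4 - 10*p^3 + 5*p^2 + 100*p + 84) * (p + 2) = p^5 - 8*p^4 - 15*p^3 + 110*p^2 + 284*p + 168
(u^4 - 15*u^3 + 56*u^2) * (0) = 0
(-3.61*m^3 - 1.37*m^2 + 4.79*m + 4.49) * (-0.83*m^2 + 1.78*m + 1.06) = 2.9963*m^5 - 5.2887*m^4 - 10.2409*m^3 + 3.3473*m^2 + 13.0696*m + 4.7594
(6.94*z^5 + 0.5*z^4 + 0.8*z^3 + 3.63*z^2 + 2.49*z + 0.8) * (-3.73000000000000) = -25.8862*z^5 - 1.865*z^4 - 2.984*z^3 - 13.5399*z^2 - 9.2877*z - 2.984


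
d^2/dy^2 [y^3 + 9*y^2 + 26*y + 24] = 6*y + 18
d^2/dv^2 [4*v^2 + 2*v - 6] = 8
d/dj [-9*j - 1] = -9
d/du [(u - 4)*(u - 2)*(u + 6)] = 3*u^2 - 28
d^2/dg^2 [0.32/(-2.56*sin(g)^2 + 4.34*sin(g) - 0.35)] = (8.388608*sin(g)^4 - 10.665984*sin(g)^3 - 7.7024*sin(g)^2 + 21.818048*sin(g) - 11.481344)/(2.56*sin(g)^2 - 4.34*sin(g) + 0.35)^3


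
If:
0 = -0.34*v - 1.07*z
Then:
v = -3.14705882352941*z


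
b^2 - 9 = (b - 3)*(b + 3)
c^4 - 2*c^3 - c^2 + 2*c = c*(c - 2)*(c - 1)*(c + 1)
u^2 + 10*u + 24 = (u + 4)*(u + 6)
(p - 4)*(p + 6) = p^2 + 2*p - 24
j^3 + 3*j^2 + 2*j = j*(j + 1)*(j + 2)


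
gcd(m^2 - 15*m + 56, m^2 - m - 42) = m - 7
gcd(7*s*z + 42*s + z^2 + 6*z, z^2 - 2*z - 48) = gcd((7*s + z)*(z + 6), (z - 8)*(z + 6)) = z + 6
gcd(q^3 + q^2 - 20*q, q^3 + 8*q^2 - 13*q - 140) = q^2 + q - 20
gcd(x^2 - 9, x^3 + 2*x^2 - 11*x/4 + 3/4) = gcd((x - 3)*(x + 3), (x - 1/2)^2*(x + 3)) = x + 3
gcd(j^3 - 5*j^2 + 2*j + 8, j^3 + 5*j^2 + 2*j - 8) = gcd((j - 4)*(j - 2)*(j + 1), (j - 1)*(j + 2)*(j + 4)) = 1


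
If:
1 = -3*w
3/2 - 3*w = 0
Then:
No Solution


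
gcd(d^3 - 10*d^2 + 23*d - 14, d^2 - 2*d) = d - 2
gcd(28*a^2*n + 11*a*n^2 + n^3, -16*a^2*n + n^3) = 4*a*n + n^2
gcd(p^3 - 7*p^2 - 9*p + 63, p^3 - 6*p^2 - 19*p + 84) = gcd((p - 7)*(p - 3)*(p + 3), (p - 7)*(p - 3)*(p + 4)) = p^2 - 10*p + 21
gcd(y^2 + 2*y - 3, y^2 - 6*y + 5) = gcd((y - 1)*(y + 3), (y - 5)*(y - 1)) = y - 1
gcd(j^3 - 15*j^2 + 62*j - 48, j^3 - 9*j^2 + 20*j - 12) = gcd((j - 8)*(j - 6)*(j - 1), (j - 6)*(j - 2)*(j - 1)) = j^2 - 7*j + 6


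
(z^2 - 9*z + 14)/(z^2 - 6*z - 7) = (z - 2)/(z + 1)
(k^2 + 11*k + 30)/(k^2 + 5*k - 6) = (k + 5)/(k - 1)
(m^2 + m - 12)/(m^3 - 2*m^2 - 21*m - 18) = (-m^2 - m + 12)/(-m^3 + 2*m^2 + 21*m + 18)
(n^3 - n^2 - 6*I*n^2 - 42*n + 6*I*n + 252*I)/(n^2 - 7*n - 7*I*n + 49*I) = (n^2 + 6*n*(1 - I) - 36*I)/(n - 7*I)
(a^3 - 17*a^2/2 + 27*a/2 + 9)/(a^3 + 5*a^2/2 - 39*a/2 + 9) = (2*a^2 - 11*a - 6)/(2*a^2 + 11*a - 6)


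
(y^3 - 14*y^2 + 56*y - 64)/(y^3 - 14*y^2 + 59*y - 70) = (y^2 - 12*y + 32)/(y^2 - 12*y + 35)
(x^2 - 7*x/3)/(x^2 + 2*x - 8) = x*(3*x - 7)/(3*(x^2 + 2*x - 8))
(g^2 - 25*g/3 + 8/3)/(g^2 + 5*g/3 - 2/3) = (g - 8)/(g + 2)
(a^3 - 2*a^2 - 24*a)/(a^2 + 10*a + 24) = a*(a - 6)/(a + 6)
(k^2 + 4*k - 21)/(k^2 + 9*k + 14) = (k - 3)/(k + 2)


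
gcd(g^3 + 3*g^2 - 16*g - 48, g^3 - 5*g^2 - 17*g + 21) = g + 3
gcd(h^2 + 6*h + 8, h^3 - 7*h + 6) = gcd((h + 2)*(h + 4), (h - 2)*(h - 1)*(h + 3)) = 1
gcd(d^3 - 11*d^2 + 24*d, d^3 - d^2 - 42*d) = d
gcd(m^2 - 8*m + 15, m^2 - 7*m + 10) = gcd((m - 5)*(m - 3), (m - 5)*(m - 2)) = m - 5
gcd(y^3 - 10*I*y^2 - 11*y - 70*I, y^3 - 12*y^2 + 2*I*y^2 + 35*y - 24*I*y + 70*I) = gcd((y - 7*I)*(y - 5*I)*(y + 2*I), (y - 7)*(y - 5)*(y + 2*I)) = y + 2*I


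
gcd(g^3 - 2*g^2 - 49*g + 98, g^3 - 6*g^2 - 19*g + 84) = g - 7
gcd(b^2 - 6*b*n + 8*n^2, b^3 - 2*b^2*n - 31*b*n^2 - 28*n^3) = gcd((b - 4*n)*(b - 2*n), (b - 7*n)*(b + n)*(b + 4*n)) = 1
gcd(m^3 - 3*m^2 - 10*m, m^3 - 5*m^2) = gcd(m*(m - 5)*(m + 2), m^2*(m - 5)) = m^2 - 5*m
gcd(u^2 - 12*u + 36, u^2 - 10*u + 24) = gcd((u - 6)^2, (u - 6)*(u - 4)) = u - 6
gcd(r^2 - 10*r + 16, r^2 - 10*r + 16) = r^2 - 10*r + 16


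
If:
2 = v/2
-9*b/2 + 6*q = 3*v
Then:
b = 4*q/3 - 8/3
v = 4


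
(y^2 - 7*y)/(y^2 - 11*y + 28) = y/(y - 4)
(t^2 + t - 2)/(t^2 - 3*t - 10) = (t - 1)/(t - 5)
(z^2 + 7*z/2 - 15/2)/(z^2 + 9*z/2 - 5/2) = (2*z - 3)/(2*z - 1)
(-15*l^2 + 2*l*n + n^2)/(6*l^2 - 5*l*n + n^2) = (-5*l - n)/(2*l - n)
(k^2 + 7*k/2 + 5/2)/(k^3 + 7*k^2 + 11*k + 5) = (k + 5/2)/(k^2 + 6*k + 5)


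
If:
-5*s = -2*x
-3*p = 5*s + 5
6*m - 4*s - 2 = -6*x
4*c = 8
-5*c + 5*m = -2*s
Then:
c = 2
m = 106/43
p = 35/129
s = -50/43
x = -125/43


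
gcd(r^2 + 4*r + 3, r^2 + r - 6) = r + 3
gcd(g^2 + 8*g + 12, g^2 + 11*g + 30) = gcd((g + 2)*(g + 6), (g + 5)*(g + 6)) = g + 6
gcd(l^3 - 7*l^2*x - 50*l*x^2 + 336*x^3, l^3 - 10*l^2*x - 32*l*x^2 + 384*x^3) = -l + 8*x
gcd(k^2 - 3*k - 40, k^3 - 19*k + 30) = k + 5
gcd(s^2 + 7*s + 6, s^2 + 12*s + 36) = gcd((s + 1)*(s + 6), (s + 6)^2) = s + 6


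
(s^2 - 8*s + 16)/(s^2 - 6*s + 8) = (s - 4)/(s - 2)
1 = 1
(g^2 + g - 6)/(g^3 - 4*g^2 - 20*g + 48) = (g + 3)/(g^2 - 2*g - 24)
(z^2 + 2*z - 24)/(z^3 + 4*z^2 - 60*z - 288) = (z - 4)/(z^2 - 2*z - 48)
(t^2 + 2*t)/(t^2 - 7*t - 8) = t*(t + 2)/(t^2 - 7*t - 8)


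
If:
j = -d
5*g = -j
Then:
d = -j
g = -j/5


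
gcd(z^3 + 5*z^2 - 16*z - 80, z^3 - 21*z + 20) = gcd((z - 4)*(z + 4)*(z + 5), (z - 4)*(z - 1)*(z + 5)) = z^2 + z - 20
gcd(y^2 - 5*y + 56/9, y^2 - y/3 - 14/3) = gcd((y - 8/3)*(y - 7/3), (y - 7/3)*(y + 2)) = y - 7/3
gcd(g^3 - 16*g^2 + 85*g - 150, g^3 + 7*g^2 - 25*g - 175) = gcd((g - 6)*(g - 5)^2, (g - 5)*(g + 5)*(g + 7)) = g - 5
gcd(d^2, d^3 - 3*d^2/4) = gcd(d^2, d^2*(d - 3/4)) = d^2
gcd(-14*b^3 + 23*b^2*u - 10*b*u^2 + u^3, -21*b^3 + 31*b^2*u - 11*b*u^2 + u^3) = 7*b^2 - 8*b*u + u^2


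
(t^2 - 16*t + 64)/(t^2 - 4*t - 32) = (t - 8)/(t + 4)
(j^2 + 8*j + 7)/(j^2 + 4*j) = (j^2 + 8*j + 7)/(j*(j + 4))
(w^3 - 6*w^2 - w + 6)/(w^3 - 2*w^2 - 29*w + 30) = (w + 1)/(w + 5)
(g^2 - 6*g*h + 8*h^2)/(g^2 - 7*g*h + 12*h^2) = (g - 2*h)/(g - 3*h)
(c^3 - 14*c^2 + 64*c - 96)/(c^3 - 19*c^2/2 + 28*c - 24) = 2*(c - 6)/(2*c - 3)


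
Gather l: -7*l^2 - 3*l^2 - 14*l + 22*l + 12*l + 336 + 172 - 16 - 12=-10*l^2 + 20*l + 480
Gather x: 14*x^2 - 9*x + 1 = 14*x^2 - 9*x + 1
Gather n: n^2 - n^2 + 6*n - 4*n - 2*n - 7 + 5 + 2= 0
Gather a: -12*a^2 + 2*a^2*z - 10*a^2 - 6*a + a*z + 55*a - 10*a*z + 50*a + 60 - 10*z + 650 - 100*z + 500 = a^2*(2*z - 22) + a*(99 - 9*z) - 110*z + 1210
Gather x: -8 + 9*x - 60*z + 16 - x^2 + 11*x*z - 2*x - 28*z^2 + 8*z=-x^2 + x*(11*z + 7) - 28*z^2 - 52*z + 8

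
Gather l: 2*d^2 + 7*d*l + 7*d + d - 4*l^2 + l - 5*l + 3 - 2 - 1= 2*d^2 + 8*d - 4*l^2 + l*(7*d - 4)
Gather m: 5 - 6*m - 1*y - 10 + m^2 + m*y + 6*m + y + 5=m^2 + m*y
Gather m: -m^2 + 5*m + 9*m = -m^2 + 14*m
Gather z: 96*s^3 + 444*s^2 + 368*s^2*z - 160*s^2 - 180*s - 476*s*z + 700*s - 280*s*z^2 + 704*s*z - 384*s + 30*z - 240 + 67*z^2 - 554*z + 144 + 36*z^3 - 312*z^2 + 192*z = 96*s^3 + 284*s^2 + 136*s + 36*z^3 + z^2*(-280*s - 245) + z*(368*s^2 + 228*s - 332) - 96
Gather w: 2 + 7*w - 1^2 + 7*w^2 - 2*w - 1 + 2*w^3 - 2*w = 2*w^3 + 7*w^2 + 3*w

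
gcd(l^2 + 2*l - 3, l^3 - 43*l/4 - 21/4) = l + 3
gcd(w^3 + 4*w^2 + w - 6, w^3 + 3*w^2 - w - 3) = w^2 + 2*w - 3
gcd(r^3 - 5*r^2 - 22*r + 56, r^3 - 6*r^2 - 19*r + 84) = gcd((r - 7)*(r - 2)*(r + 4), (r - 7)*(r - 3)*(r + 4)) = r^2 - 3*r - 28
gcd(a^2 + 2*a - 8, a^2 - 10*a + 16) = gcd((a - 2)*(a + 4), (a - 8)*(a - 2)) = a - 2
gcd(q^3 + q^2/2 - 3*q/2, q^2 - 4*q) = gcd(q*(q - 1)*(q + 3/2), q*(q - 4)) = q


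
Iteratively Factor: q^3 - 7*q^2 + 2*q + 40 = (q - 4)*(q^2 - 3*q - 10) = (q - 5)*(q - 4)*(q + 2)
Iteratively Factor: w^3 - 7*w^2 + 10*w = (w - 2)*(w^2 - 5*w) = (w - 5)*(w - 2)*(w)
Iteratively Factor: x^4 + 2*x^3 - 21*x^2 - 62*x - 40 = (x + 4)*(x^3 - 2*x^2 - 13*x - 10) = (x - 5)*(x + 4)*(x^2 + 3*x + 2) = (x - 5)*(x + 1)*(x + 4)*(x + 2)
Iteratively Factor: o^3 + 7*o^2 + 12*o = (o + 4)*(o^2 + 3*o) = o*(o + 4)*(o + 3)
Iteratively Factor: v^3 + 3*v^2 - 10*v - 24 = (v + 4)*(v^2 - v - 6) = (v + 2)*(v + 4)*(v - 3)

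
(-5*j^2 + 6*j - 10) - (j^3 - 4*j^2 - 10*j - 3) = -j^3 - j^2 + 16*j - 7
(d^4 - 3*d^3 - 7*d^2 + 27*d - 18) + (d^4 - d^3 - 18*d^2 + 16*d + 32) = 2*d^4 - 4*d^3 - 25*d^2 + 43*d + 14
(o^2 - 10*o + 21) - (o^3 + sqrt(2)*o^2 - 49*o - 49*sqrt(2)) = -o^3 - sqrt(2)*o^2 + o^2 + 39*o + 21 + 49*sqrt(2)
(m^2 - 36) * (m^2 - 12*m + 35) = m^4 - 12*m^3 - m^2 + 432*m - 1260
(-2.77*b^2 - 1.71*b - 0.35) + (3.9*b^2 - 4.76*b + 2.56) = 1.13*b^2 - 6.47*b + 2.21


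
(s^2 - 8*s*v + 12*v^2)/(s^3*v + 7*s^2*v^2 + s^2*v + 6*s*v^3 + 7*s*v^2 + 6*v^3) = (s^2 - 8*s*v + 12*v^2)/(v*(s^3 + 7*s^2*v + s^2 + 6*s*v^2 + 7*s*v + 6*v^2))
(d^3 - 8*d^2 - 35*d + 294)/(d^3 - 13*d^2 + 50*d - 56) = (d^2 - d - 42)/(d^2 - 6*d + 8)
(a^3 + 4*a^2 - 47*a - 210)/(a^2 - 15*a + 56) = (a^2 + 11*a + 30)/(a - 8)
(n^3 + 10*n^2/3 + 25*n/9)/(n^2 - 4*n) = (9*n^2 + 30*n + 25)/(9*(n - 4))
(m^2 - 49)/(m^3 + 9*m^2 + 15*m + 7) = (m - 7)/(m^2 + 2*m + 1)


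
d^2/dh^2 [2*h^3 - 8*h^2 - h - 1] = 12*h - 16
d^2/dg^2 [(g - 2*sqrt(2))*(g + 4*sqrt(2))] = 2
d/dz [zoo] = 0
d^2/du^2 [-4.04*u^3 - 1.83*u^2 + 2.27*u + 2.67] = -24.24*u - 3.66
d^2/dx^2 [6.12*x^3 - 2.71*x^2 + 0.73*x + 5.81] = 36.72*x - 5.42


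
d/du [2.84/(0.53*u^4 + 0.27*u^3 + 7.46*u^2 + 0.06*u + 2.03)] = (-6.0208*u^3 - 2.3004*u^2 - 42.3728*u - 0.1704)/(0.53*u^4 + 0.27*u^3 + 7.46*u^2 + 0.06*u + 2.03)^2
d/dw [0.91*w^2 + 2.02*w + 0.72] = 1.82*w + 2.02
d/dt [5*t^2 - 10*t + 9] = 10*t - 10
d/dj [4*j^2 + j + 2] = 8*j + 1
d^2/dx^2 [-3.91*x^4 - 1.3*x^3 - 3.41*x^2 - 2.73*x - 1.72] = -46.92*x^2 - 7.8*x - 6.82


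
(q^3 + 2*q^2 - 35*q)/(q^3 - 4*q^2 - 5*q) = (q + 7)/(q + 1)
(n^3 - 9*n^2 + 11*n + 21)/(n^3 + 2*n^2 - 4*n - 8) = (n^3 - 9*n^2 + 11*n + 21)/(n^3 + 2*n^2 - 4*n - 8)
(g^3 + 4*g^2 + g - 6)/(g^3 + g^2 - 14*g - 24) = (g - 1)/(g - 4)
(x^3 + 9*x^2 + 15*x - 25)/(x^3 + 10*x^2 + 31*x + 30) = (x^2 + 4*x - 5)/(x^2 + 5*x + 6)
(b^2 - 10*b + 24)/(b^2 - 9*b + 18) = (b - 4)/(b - 3)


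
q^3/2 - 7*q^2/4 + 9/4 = (q/2 + 1/2)*(q - 3)*(q - 3/2)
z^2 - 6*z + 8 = (z - 4)*(z - 2)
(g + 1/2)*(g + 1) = g^2 + 3*g/2 + 1/2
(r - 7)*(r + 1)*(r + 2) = r^3 - 4*r^2 - 19*r - 14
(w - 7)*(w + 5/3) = w^2 - 16*w/3 - 35/3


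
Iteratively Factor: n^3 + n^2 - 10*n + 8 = (n + 4)*(n^2 - 3*n + 2) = (n - 1)*(n + 4)*(n - 2)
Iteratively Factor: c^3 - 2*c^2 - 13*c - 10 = (c + 1)*(c^2 - 3*c - 10) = (c + 1)*(c + 2)*(c - 5)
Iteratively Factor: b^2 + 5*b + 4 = (b + 1)*(b + 4)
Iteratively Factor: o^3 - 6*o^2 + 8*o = (o - 4)*(o^2 - 2*o) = o*(o - 4)*(o - 2)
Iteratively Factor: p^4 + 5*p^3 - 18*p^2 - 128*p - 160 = (p + 4)*(p^3 + p^2 - 22*p - 40) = (p + 4)^2*(p^2 - 3*p - 10) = (p - 5)*(p + 4)^2*(p + 2)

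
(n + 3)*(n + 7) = n^2 + 10*n + 21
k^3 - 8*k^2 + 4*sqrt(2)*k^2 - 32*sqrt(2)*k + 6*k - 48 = (k - 8)*(k + sqrt(2))*(k + 3*sqrt(2))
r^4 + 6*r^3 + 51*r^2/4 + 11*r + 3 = (r + 1/2)*(r + 3/2)*(r + 2)^2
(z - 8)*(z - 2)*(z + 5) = z^3 - 5*z^2 - 34*z + 80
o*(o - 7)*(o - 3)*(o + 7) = o^4 - 3*o^3 - 49*o^2 + 147*o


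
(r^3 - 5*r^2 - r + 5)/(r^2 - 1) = r - 5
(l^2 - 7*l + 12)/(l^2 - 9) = (l - 4)/(l + 3)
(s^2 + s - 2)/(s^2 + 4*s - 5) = (s + 2)/(s + 5)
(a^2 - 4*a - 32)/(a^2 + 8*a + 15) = (a^2 - 4*a - 32)/(a^2 + 8*a + 15)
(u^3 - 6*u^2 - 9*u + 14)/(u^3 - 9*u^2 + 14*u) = (u^2 + u - 2)/(u*(u - 2))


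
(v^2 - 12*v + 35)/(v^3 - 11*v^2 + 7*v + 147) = (v - 5)/(v^2 - 4*v - 21)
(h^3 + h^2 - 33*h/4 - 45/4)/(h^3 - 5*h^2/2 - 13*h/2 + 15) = (h + 3/2)/(h - 2)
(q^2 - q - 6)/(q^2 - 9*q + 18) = (q + 2)/(q - 6)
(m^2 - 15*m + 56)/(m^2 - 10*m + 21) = (m - 8)/(m - 3)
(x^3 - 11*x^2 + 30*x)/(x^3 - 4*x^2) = (x^2 - 11*x + 30)/(x*(x - 4))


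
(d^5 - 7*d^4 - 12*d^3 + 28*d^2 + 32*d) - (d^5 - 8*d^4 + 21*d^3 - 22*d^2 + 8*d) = d^4 - 33*d^3 + 50*d^2 + 24*d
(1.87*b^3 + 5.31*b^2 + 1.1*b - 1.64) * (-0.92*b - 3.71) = -1.7204*b^4 - 11.8229*b^3 - 20.7121*b^2 - 2.5722*b + 6.0844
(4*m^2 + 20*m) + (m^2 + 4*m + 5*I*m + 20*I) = 5*m^2 + 24*m + 5*I*m + 20*I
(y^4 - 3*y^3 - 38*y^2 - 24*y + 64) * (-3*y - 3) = -3*y^5 + 6*y^4 + 123*y^3 + 186*y^2 - 120*y - 192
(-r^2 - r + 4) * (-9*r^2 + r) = 9*r^4 + 8*r^3 - 37*r^2 + 4*r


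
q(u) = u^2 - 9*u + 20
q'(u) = 2*u - 9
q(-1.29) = 33.27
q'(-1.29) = -11.58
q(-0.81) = 27.95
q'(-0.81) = -10.62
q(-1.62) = 37.20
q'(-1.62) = -12.24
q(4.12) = -0.11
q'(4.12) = -0.76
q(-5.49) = 99.55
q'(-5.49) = -19.98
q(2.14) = 5.32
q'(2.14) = -4.72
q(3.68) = 0.42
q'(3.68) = -1.64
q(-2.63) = 50.59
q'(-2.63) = -14.26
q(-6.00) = 110.00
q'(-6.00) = -21.00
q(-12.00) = 272.00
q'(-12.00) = -33.00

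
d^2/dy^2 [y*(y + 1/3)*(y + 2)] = 6*y + 14/3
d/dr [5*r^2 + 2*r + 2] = 10*r + 2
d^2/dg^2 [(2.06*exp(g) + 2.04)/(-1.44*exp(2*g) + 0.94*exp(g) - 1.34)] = (-4.271616*exp(4*g) - 19.708992*exp(3*g) + 32.133888*exp(2*g) + 11.348216*exp(g) - 6.26852)*exp(g)/(2.985984*exp(6*g) - 5.847552*exp(5*g) + 12.153024*exp(4*g) - 11.713528*exp(3*g) + 11.309064*exp(2*g) - 5.063592*exp(g) + 2.406104)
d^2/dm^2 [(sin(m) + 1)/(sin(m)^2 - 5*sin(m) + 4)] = (-sin(m)^4 - 10*sin(m)^3 + 31*sin(m)^2 + 8*sin(m) - 82)/((sin(m) - 4)^3*(sin(m) - 1)^2)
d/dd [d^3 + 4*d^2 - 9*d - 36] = 3*d^2 + 8*d - 9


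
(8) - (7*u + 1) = 7 - 7*u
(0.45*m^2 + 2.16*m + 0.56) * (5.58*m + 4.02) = 2.511*m^3 + 13.8618*m^2 + 11.808*m + 2.2512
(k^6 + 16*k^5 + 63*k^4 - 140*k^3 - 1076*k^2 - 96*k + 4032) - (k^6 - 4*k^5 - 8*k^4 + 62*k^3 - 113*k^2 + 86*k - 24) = 20*k^5 + 71*k^4 - 202*k^3 - 963*k^2 - 182*k + 4056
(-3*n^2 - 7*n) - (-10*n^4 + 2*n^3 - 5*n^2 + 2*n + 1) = 10*n^4 - 2*n^3 + 2*n^2 - 9*n - 1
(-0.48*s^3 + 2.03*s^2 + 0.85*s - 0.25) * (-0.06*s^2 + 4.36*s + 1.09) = 0.0288*s^5 - 2.2146*s^4 + 8.2766*s^3 + 5.9337*s^2 - 0.1635*s - 0.2725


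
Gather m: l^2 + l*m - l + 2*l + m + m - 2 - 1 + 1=l^2 + l + m*(l + 2) - 2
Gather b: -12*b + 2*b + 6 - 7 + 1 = -10*b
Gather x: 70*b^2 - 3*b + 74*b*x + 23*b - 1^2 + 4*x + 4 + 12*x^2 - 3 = 70*b^2 + 20*b + 12*x^2 + x*(74*b + 4)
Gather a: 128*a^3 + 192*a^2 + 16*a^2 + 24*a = 128*a^3 + 208*a^2 + 24*a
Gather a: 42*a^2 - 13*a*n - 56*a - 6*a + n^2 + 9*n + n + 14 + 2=42*a^2 + a*(-13*n - 62) + n^2 + 10*n + 16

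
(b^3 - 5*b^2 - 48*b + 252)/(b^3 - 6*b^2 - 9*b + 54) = (b^2 + b - 42)/(b^2 - 9)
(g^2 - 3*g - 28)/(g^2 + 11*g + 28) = (g - 7)/(g + 7)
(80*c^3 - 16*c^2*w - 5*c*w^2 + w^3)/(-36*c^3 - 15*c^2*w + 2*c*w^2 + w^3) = (-20*c^2 - c*w + w^2)/(9*c^2 + 6*c*w + w^2)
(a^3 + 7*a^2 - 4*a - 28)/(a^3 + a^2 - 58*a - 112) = (a - 2)/(a - 8)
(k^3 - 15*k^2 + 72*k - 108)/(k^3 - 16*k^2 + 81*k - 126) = (k - 6)/(k - 7)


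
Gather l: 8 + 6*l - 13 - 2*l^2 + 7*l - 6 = -2*l^2 + 13*l - 11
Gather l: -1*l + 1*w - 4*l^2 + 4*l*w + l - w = -4*l^2 + 4*l*w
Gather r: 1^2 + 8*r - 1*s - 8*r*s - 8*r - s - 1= -8*r*s - 2*s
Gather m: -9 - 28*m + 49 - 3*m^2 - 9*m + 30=-3*m^2 - 37*m + 70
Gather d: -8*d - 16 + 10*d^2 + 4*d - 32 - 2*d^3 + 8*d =-2*d^3 + 10*d^2 + 4*d - 48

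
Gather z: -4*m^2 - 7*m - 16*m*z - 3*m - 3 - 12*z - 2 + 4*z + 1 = -4*m^2 - 10*m + z*(-16*m - 8) - 4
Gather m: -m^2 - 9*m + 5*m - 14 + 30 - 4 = -m^2 - 4*m + 12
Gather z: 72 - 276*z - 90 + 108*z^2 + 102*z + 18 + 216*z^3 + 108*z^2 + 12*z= 216*z^3 + 216*z^2 - 162*z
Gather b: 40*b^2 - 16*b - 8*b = 40*b^2 - 24*b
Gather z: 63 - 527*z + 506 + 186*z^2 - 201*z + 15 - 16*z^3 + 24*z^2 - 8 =-16*z^3 + 210*z^2 - 728*z + 576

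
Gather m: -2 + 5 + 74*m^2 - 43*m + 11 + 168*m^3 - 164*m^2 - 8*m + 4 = 168*m^3 - 90*m^2 - 51*m + 18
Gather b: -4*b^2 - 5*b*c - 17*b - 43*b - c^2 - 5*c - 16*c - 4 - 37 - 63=-4*b^2 + b*(-5*c - 60) - c^2 - 21*c - 104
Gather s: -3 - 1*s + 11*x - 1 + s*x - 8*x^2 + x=s*(x - 1) - 8*x^2 + 12*x - 4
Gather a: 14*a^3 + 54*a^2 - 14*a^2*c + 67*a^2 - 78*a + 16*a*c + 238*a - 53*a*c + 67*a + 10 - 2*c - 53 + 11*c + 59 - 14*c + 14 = 14*a^3 + a^2*(121 - 14*c) + a*(227 - 37*c) - 5*c + 30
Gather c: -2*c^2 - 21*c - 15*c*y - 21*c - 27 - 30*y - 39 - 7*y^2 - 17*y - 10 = -2*c^2 + c*(-15*y - 42) - 7*y^2 - 47*y - 76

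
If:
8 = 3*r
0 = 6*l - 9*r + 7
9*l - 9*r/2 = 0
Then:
No Solution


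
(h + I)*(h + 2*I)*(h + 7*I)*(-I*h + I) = -I*h^4 + 10*h^3 + I*h^3 - 10*h^2 + 23*I*h^2 - 14*h - 23*I*h + 14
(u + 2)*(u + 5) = u^2 + 7*u + 10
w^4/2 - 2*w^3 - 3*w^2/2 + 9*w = w*(w/2 + 1)*(w - 3)^2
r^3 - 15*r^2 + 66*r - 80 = (r - 8)*(r - 5)*(r - 2)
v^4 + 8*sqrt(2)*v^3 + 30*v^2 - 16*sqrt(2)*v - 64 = (v - sqrt(2))*(v + sqrt(2))*(v + 4*sqrt(2))^2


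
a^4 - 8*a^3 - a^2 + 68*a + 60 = (a - 6)*(a - 5)*(a + 1)*(a + 2)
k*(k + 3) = k^2 + 3*k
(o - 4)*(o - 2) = o^2 - 6*o + 8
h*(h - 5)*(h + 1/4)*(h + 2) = h^4 - 11*h^3/4 - 43*h^2/4 - 5*h/2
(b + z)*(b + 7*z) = b^2 + 8*b*z + 7*z^2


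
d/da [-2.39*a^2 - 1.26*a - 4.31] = -4.78*a - 1.26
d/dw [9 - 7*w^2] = -14*w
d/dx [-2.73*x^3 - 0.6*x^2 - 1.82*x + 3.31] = -8.19*x^2 - 1.2*x - 1.82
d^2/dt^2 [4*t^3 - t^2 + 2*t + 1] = 24*t - 2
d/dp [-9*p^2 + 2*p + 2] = 2 - 18*p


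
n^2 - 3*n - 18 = (n - 6)*(n + 3)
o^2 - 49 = (o - 7)*(o + 7)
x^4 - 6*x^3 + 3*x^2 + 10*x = x*(x - 5)*(x - 2)*(x + 1)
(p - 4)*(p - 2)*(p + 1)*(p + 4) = p^4 - p^3 - 18*p^2 + 16*p + 32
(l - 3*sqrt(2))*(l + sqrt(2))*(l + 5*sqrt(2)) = l^3 + 3*sqrt(2)*l^2 - 26*l - 30*sqrt(2)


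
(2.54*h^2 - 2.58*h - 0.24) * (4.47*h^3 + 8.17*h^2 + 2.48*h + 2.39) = 11.3538*h^5 + 9.2192*h^4 - 15.8522*h^3 - 2.2886*h^2 - 6.7614*h - 0.5736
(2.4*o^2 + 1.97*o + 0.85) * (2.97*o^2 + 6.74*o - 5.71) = 7.128*o^4 + 22.0269*o^3 + 2.0983*o^2 - 5.5197*o - 4.8535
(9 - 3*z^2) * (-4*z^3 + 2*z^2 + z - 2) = 12*z^5 - 6*z^4 - 39*z^3 + 24*z^2 + 9*z - 18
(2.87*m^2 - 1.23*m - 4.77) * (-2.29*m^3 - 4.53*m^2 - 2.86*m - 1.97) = -6.5723*m^5 - 10.1844*m^4 + 8.287*m^3 + 19.472*m^2 + 16.0653*m + 9.3969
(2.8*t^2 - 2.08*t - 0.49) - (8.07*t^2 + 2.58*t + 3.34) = -5.27*t^2 - 4.66*t - 3.83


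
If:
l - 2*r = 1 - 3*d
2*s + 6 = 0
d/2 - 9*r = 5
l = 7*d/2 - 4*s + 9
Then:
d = -76/23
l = 217/23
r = -17/23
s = -3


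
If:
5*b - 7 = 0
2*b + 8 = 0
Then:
No Solution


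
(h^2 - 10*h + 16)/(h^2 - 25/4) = 4*(h^2 - 10*h + 16)/(4*h^2 - 25)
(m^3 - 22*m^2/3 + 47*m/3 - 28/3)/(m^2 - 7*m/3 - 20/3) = (3*m^2 - 10*m + 7)/(3*m + 5)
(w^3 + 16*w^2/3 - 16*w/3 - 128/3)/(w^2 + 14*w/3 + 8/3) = (3*w^2 + 4*w - 32)/(3*w + 2)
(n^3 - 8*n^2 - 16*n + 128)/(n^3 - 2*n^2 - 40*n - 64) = (n - 4)/(n + 2)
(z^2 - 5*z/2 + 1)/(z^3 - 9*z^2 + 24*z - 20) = (z - 1/2)/(z^2 - 7*z + 10)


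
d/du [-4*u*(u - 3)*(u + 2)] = -12*u^2 + 8*u + 24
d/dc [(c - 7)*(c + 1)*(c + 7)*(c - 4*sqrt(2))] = 4*c^3 - 12*sqrt(2)*c^2 + 3*c^2 - 98*c - 8*sqrt(2)*c - 49 + 196*sqrt(2)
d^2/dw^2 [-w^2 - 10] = -2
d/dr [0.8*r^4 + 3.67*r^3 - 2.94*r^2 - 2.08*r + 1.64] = 3.2*r^3 + 11.01*r^2 - 5.88*r - 2.08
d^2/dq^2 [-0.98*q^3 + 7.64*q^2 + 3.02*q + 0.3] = 15.28 - 5.88*q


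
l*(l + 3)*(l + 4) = l^3 + 7*l^2 + 12*l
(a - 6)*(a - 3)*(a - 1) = a^3 - 10*a^2 + 27*a - 18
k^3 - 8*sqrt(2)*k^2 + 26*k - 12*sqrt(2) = (k - 6*sqrt(2))*(k - sqrt(2))^2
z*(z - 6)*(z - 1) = z^3 - 7*z^2 + 6*z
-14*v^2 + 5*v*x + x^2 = (-2*v + x)*(7*v + x)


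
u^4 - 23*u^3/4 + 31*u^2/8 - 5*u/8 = u*(u - 5)*(u - 1/2)*(u - 1/4)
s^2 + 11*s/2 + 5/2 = (s + 1/2)*(s + 5)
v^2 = v^2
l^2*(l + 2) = l^3 + 2*l^2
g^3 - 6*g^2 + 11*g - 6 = (g - 3)*(g - 2)*(g - 1)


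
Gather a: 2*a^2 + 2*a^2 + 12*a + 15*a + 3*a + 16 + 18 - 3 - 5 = 4*a^2 + 30*a + 26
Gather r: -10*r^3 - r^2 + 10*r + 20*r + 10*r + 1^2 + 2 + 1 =-10*r^3 - r^2 + 40*r + 4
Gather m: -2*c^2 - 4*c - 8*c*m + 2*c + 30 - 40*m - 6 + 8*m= -2*c^2 - 2*c + m*(-8*c - 32) + 24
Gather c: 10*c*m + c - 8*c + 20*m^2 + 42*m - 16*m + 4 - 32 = c*(10*m - 7) + 20*m^2 + 26*m - 28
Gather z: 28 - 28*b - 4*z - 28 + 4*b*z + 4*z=4*b*z - 28*b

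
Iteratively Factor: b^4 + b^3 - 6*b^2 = (b + 3)*(b^3 - 2*b^2) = (b - 2)*(b + 3)*(b^2) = b*(b - 2)*(b + 3)*(b)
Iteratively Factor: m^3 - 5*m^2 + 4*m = (m - 4)*(m^2 - m) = (m - 4)*(m - 1)*(m)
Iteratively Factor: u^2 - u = (u)*(u - 1)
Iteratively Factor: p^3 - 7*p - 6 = (p - 3)*(p^2 + 3*p + 2) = (p - 3)*(p + 1)*(p + 2)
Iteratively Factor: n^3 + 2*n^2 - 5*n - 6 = (n + 1)*(n^2 + n - 6) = (n - 2)*(n + 1)*(n + 3)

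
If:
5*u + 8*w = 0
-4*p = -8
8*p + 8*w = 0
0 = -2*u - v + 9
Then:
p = 2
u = 16/5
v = 13/5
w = -2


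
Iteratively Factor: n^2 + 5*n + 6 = (n + 2)*(n + 3)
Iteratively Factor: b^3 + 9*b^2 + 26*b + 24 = (b + 2)*(b^2 + 7*b + 12) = (b + 2)*(b + 4)*(b + 3)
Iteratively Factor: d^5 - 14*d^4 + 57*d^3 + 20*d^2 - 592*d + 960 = (d - 4)*(d^4 - 10*d^3 + 17*d^2 + 88*d - 240) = (d - 4)*(d + 3)*(d^3 - 13*d^2 + 56*d - 80) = (d - 4)^2*(d + 3)*(d^2 - 9*d + 20) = (d - 5)*(d - 4)^2*(d + 3)*(d - 4)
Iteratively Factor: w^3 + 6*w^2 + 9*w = (w)*(w^2 + 6*w + 9) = w*(w + 3)*(w + 3)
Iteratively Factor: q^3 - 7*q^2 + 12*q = (q - 4)*(q^2 - 3*q) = (q - 4)*(q - 3)*(q)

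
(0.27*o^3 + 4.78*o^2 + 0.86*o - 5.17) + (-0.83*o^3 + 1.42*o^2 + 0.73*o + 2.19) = -0.56*o^3 + 6.2*o^2 + 1.59*o - 2.98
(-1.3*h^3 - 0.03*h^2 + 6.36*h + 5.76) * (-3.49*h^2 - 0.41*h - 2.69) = 4.537*h^5 + 0.6377*h^4 - 18.6871*h^3 - 22.6293*h^2 - 19.47*h - 15.4944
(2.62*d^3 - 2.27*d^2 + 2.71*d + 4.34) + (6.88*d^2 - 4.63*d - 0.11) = 2.62*d^3 + 4.61*d^2 - 1.92*d + 4.23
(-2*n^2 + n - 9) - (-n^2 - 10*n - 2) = -n^2 + 11*n - 7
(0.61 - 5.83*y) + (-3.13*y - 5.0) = -8.96*y - 4.39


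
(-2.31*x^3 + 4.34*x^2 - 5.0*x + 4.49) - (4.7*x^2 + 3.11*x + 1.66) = -2.31*x^3 - 0.36*x^2 - 8.11*x + 2.83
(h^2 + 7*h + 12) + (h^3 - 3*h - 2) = h^3 + h^2 + 4*h + 10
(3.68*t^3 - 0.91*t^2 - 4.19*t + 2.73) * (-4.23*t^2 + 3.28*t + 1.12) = -15.5664*t^5 + 15.9197*t^4 + 18.8605*t^3 - 26.3103*t^2 + 4.2616*t + 3.0576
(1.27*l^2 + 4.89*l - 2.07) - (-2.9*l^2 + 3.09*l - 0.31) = 4.17*l^2 + 1.8*l - 1.76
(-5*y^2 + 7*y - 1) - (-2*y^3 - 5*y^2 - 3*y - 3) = 2*y^3 + 10*y + 2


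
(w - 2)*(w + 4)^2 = w^3 + 6*w^2 - 32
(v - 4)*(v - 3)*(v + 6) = v^3 - v^2 - 30*v + 72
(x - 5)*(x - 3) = x^2 - 8*x + 15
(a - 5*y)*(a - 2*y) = a^2 - 7*a*y + 10*y^2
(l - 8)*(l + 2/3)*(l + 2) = l^3 - 16*l^2/3 - 20*l - 32/3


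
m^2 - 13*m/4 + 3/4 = (m - 3)*(m - 1/4)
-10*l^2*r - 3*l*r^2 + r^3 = r*(-5*l + r)*(2*l + r)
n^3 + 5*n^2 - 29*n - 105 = (n - 5)*(n + 3)*(n + 7)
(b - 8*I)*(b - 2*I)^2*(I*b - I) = I*b^4 + 12*b^3 - I*b^3 - 12*b^2 - 36*I*b^2 - 32*b + 36*I*b + 32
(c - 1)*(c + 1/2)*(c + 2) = c^3 + 3*c^2/2 - 3*c/2 - 1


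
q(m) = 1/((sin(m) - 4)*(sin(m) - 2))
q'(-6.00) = 0.13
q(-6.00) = 0.16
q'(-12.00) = 0.16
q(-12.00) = 0.20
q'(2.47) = -0.17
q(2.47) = 0.21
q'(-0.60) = 0.04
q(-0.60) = 0.09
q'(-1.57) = 0.00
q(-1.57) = 0.07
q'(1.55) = 0.01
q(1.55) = 0.33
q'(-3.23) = -0.10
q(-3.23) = 0.13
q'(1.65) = -0.03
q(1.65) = 0.33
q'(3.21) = -0.09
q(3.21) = 0.12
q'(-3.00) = -0.08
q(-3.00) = 0.11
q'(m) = -cos(m)/((sin(m) - 4)*(sin(m) - 2)^2) - cos(m)/((sin(m) - 4)^2*(sin(m) - 2)) = 2*(3 - sin(m))*cos(m)/((sin(m) - 4)^2*(sin(m) - 2)^2)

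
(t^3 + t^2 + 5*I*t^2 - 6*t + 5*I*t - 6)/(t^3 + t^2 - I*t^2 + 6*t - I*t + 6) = (t + 3*I)/(t - 3*I)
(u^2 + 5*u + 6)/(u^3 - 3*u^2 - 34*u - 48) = 1/(u - 8)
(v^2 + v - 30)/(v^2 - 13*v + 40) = (v + 6)/(v - 8)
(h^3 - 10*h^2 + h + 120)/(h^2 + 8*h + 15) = (h^2 - 13*h + 40)/(h + 5)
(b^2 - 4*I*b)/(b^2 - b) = (b - 4*I)/(b - 1)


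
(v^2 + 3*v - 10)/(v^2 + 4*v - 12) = (v + 5)/(v + 6)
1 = 1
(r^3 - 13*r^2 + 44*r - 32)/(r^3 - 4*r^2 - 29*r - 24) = (r^2 - 5*r + 4)/(r^2 + 4*r + 3)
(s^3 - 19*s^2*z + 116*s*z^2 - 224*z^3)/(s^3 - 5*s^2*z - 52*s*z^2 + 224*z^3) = (s - 7*z)/(s + 7*z)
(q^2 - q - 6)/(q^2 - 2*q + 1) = (q^2 - q - 6)/(q^2 - 2*q + 1)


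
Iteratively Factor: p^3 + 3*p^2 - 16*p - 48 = (p + 3)*(p^2 - 16) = (p - 4)*(p + 3)*(p + 4)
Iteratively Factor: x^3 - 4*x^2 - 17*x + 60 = (x - 3)*(x^2 - x - 20) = (x - 5)*(x - 3)*(x + 4)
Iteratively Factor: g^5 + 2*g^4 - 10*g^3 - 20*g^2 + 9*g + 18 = (g - 3)*(g^4 + 5*g^3 + 5*g^2 - 5*g - 6) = (g - 3)*(g - 1)*(g^3 + 6*g^2 + 11*g + 6) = (g - 3)*(g - 1)*(g + 3)*(g^2 + 3*g + 2) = (g - 3)*(g - 1)*(g + 1)*(g + 3)*(g + 2)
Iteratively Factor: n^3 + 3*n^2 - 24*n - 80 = (n - 5)*(n^2 + 8*n + 16) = (n - 5)*(n + 4)*(n + 4)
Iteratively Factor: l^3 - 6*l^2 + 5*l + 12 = (l - 4)*(l^2 - 2*l - 3) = (l - 4)*(l - 3)*(l + 1)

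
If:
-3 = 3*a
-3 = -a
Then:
No Solution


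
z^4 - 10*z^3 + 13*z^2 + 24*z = z*(z - 8)*(z - 3)*(z + 1)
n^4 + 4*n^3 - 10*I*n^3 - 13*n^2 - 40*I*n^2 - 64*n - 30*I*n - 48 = (n + 1)*(n + 3)*(n - 8*I)*(n - 2*I)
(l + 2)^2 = l^2 + 4*l + 4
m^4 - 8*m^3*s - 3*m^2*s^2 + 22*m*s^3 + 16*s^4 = (m - 8*s)*(m - 2*s)*(m + s)^2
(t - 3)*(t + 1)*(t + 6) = t^3 + 4*t^2 - 15*t - 18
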